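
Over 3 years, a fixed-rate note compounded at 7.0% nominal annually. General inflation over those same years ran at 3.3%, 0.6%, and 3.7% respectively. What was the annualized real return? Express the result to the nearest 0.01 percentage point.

4.37%

Cumulative inflation factor: 1.033 × 1.006 × 1.037 ≈ 1.07765.
Nominal growth factor: 1.22504. Real growth factor = 1.22504 / 1.07765 ≈ 1.13677.
Annualized: 1.13677^(1/3) − 1 ≈ 0.04366.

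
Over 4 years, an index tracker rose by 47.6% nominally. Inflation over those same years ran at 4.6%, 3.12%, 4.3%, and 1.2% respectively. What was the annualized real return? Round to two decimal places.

6.71%

Cumulative inflation factor: 1.046 × 1.0312 × 1.043 × 1.012 ≈ 1.13852.
Nominal growth factor: 1.47600. Real growth factor = 1.47600 / 1.13852 ≈ 1.29642.
Annualized: 1.29642^(1/4) − 1 ≈ 0.06705.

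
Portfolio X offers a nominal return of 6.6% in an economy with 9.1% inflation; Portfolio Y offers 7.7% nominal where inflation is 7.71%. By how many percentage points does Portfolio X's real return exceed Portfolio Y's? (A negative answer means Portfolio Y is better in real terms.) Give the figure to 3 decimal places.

-2.282

Portfolio X real return: 1.066/1.091 − 1 = -2.2915%.
Portfolio Y real return: 1.077/1.0771 − 1 = -0.0093%.
Difference: -2.2915 − (-0.0093) = -2.2822 pp.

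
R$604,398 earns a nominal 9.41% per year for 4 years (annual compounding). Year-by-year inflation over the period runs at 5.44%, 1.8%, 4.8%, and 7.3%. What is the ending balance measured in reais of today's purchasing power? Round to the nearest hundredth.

Nominal value at maturity: R$604,398 × (1 + 9.41%)^4 ≈ R$866,066.20.
Price-level factor over 4 years: 1.0544 × 1.018 × 1.048 × 1.073 ≈ 1.2070192039.
The maturity value deflated by that factor is the answer in today's purchasing power.

R$717,524.79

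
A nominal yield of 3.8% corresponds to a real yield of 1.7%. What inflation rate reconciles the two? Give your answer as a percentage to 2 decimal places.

2.06%

From (1+r_nom) = (1+r_real)(1+π), we get 1+π = (1 + 3.8%)/(1 + 1.7%) = 1.038/1.017 ≈ 1.02065.
So π ≈ 2.0649%.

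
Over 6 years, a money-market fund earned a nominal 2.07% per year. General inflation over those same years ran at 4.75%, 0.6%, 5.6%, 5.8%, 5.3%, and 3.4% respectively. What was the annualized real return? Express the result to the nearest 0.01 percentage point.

-2.07%

Cumulative inflation factor: 1.0475 × 1.006 × 1.056 × 1.058 × 1.053 × 1.034 ≈ 1.28189.
Nominal growth factor: 1.13081. Real growth factor = 1.13081 / 1.28189 ≈ 0.88214.
Annualized: 0.88214^(1/6) − 1 ≈ -0.02068.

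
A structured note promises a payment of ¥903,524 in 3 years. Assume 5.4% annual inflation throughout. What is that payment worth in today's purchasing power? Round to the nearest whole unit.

Price-level factor over 3 years: (1 + 5.4%)^3 = 1.170905464.
Purchasing power today: ¥903,524 divided by that factor.

¥771,646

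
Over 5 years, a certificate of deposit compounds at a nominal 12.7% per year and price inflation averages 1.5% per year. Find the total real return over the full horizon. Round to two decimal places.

68.77%

The annual real rate is (1+12.7%)/(1+1.5%) − 1 = 11.0345%.
Compounded over 5 years: (1 + 0.110345)^5 − 1 ≈ 0.68768.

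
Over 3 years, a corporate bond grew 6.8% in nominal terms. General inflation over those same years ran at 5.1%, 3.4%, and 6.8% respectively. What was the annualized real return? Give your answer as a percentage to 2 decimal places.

Cumulative inflation factor: 1.051 × 1.034 × 1.068 ≈ 1.16063.
Nominal growth factor: 1.06800. Real growth factor = 1.06800 / 1.16063 ≈ 0.92019.
Annualized: 0.92019^(1/3) − 1 ≈ -0.02734.

-2.73%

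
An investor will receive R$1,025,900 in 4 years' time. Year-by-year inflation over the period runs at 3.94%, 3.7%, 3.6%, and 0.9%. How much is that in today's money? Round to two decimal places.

Price-level factor over 4 years: 1.0394 × 1.037 × 1.036 × 1.009 ≈ 1.1267106269.
Purchasing power today: R$1,025,900 divided by that factor.

R$910,526.60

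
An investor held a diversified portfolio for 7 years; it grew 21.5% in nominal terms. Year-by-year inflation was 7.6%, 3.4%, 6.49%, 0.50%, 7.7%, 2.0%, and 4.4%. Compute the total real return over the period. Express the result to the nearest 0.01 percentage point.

-11.03%

Cumulative inflation factor: 1.076 × 1.034 × 1.0649 × 1.0050 × 1.077 × 1.020 × 1.044 ≈ 1.36560.
Nominal growth factor: 1.21500. Real growth factor = 1.21500 / 1.36560 ≈ 0.88972.
Total real return ≈ -11.0282%.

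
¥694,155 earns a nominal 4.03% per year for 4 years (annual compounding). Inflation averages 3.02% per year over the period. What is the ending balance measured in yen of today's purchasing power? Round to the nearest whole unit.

Nominal value at maturity: ¥694,155 × (1 + 4.03%)^4 ≈ ¥813,001.
Price-level factor over 4 years: (1 + 3.02%)^4 ≈ 1.1263832462.
The maturity value deflated by that factor is the answer in today's purchasing power.

¥721,780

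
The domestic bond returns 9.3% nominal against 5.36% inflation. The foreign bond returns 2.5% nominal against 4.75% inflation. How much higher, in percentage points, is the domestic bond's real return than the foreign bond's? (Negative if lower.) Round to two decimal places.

The domestic bond real return: 1.093/1.0536 − 1 = 3.740%.
The foreign bond real return: 1.025/1.0475 − 1 = -2.148%.
Difference: 3.740 − (-2.148) = 5.888 pp.

5.89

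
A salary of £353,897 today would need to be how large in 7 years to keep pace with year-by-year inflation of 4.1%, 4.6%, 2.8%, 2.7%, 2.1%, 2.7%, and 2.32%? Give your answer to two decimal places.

Cumulative price-level factor: 1.041 × 1.046 × 1.028 × 1.027 × 1.021 × 1.027 × 1.0232 ≈ 1.2333964368.
Multiplying £353,897 by the price-level factor gives the future nominal sum.

£436,495.30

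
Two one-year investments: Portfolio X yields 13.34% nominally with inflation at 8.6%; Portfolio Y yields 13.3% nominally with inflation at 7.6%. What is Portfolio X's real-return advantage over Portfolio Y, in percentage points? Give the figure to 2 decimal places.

-0.93

Portfolio X real return: 1.1334/1.086 − 1 = 4.365%.
Portfolio Y real return: 1.133/1.076 − 1 = 5.297%.
Difference: 4.365 − 5.297 = -0.932 pp.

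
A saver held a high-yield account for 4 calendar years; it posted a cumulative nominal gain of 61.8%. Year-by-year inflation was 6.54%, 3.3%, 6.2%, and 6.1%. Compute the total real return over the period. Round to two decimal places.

30.47%

Cumulative inflation factor: 1.0654 × 1.033 × 1.062 × 1.061 ≈ 1.24009.
Nominal growth factor: 1.61800. Real growth factor = 1.61800 / 1.24009 ≈ 1.30474.
Total real return ≈ 30.4745%.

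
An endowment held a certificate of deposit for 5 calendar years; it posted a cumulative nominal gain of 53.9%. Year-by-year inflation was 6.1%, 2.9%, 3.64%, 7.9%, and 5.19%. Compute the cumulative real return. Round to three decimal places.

19.835%

Cumulative inflation factor: 1.061 × 1.029 × 1.0364 × 1.079 × 1.0519 ≈ 1.28426.
Nominal growth factor: 1.53900. Real growth factor = 1.53900 / 1.28426 ≈ 1.19835.
Total real return ≈ 19.8352%.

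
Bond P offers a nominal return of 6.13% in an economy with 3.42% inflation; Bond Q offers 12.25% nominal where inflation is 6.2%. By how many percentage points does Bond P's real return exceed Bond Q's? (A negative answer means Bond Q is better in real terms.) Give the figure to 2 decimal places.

Bond P real return: 1.0613/1.0342 − 1 = 2.620%.
Bond Q real return: 1.1225/1.062 − 1 = 5.697%.
Difference: 2.620 − 5.697 = -3.077 pp.

-3.08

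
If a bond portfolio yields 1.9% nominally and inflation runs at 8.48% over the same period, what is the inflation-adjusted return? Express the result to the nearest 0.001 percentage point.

-6.066%

Real return via the Fisher equation: (1 + 1.9%)/(1 + 8.48%) − 1 = 1.019/1.0848 − 1 ≈ -0.06066.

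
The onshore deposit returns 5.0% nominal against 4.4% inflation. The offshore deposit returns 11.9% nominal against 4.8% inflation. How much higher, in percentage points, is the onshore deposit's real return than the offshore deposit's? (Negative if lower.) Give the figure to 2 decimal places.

The onshore deposit real return: 1.050/1.044 − 1 = 0.575%.
The offshore deposit real return: 1.119/1.048 − 1 = 6.775%.
Difference: 0.575 − 6.775 = -6.200 pp.

-6.20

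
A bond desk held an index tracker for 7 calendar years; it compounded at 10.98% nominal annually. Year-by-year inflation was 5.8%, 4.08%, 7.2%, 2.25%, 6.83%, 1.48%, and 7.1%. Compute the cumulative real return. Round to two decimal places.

47.96%

Cumulative inflation factor: 1.058 × 1.0408 × 1.072 × 1.0225 × 1.0683 × 1.0148 × 1.071 ≈ 1.40144.
Nominal growth factor: 2.07354. Real growth factor = 2.07354 / 1.40144 ≈ 1.47958.
Total real return ≈ 47.9581%.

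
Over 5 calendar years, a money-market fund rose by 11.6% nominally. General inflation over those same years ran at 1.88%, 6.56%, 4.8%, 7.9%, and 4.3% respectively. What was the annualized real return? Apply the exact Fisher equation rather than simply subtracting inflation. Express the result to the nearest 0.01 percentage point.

-2.71%

Cumulative inflation factor: 1.0188 × 1.0656 × 1.048 × 1.079 × 1.043 ≈ 1.28041.
Nominal growth factor: 1.11600. Real growth factor = 1.11600 / 1.28041 ≈ 0.87159.
Annualized: 0.87159^(1/5) − 1 ≈ -0.02711.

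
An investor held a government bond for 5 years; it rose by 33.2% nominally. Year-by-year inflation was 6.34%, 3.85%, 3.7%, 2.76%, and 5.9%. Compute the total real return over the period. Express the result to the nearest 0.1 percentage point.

Cumulative inflation factor: 1.0634 × 1.0385 × 1.037 × 1.0276 × 1.059 ≈ 1.24624.
Nominal growth factor: 1.33200. Real growth factor = 1.33200 / 1.24624 ≈ 1.06881.
Total real return ≈ 6.8814%.

6.9%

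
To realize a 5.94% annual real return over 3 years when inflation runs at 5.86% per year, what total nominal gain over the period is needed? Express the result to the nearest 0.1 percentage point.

Required annual nominal rate: (1+5.94%)(1+5.86%) − 1 = 12.148084%.
Cumulative over 3 years: (1 + 0.12148084)^3 − 1 ≈ 0.41051.

41.1%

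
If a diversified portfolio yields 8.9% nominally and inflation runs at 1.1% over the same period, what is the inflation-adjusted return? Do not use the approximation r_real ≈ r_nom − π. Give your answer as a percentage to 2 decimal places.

Real return via the Fisher equation: (1 + 8.9%)/(1 + 1.1%) − 1 = 1.089/1.011 − 1 ≈ 0.07715.

7.72%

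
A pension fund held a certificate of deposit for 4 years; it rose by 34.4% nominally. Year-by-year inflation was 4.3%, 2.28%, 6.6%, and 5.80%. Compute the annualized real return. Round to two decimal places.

2.81%

Cumulative inflation factor: 1.043 × 1.0228 × 1.066 × 1.0580 ≈ 1.20314.
Nominal growth factor: 1.34400. Real growth factor = 1.34400 / 1.20314 ≈ 1.11707.
Annualized: 1.11707^(1/4) − 1 ≈ 0.02806.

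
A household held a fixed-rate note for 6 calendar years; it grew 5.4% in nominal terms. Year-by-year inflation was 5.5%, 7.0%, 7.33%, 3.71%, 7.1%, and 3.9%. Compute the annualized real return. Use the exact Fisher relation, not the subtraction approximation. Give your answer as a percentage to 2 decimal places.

-4.60%

Cumulative inflation factor: 1.055 × 1.070 × 1.0733 × 1.0371 × 1.071 × 1.039 ≈ 1.39824.
Nominal growth factor: 1.05400. Real growth factor = 1.05400 / 1.39824 ≈ 0.75380.
Annualized: 0.75380^(1/6) − 1 ≈ -0.04601.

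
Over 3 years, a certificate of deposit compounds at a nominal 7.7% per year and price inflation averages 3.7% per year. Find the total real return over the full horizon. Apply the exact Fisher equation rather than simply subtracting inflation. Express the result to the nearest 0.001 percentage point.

The annual real rate is (1+7.7%)/(1+3.7%) − 1 = 3.8573%.
Compounded over 3 years: (1 + 0.038573)^3 − 1 ≈ 0.12024.

12.024%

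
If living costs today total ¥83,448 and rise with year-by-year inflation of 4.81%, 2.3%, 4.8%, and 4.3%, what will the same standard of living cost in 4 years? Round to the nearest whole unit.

Cumulative price-level factor: 1.0481 × 1.023 × 1.048 × 1.043 ≈ 1.1719901071.
Multiplying ¥83,448 by the price-level factor gives the future nominal sum.

¥97,800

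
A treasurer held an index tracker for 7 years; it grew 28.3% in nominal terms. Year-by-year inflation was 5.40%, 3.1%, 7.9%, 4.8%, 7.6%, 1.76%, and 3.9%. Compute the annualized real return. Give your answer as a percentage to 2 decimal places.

-1.22%

Cumulative inflation factor: 1.0540 × 1.031 × 1.079 × 1.048 × 1.076 × 1.0176 × 1.039 ≈ 1.39793.
Nominal growth factor: 1.28300. Real growth factor = 1.28300 / 1.39793 ≈ 0.91778.
Annualized: 0.91778^(1/7) − 1 ≈ -0.01218.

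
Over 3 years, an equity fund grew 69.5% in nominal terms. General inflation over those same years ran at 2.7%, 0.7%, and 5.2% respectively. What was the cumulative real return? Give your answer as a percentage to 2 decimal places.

Cumulative inflation factor: 1.027 × 1.007 × 1.052 ≈ 1.08797.
Nominal growth factor: 1.69500. Real growth factor = 1.69500 / 1.08797 ≈ 1.55795.
Total real return ≈ 55.7952%.

55.80%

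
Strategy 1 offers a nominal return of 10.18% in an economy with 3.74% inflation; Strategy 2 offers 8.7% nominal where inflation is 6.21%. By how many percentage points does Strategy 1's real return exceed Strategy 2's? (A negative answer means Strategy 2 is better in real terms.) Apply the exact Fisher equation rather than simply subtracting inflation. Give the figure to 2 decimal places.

3.86

Strategy 1 real return: 1.1018/1.0374 − 1 = 6.208%.
Strategy 2 real return: 1.087/1.0621 − 1 = 2.344%.
Difference: 6.208 − 2.344 = 3.864 pp.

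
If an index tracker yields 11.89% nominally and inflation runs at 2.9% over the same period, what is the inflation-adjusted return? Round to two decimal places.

8.74%

Real return via the Fisher equation: (1 + 11.89%)/(1 + 2.9%) − 1 = 1.1189/1.029 − 1 ≈ 0.08737.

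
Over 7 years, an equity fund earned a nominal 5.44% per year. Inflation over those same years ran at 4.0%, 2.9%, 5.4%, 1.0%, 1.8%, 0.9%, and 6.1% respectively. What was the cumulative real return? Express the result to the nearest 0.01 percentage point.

16.70%

Cumulative inflation factor: 1.040 × 1.029 × 1.054 × 1.010 × 1.018 × 1.009 × 1.061 ≈ 1.24155.
Nominal growth factor: 1.44890. Real growth factor = 1.44890 / 1.24155 ≈ 1.16701.
Total real return ≈ 16.7005%.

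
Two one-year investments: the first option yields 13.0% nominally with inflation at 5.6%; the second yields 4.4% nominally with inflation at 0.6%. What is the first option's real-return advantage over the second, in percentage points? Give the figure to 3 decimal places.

The first option real return: 1.130/1.056 − 1 = 7.0076%.
The second real return: 1.044/1.006 − 1 = 3.7773%.
Difference: 7.0076 − 3.7773 = 3.2303 pp.

3.230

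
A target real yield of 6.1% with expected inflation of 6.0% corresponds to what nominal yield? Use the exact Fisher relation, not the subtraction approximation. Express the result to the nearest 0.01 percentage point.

By the Fisher equation, 1 + r_nom = (1 + 6.1%)(1 + 6.0%) = 1.061 × 1.060 = 1.12466.
So r_nom = 12.466%.

12.47%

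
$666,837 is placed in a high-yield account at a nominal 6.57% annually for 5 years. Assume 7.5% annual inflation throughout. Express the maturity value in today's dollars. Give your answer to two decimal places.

Nominal value at maturity: $666,837 × (1 + 6.57%)^5 ≈ $916,630.95.
Price-level factor over 5 years: (1 + 7.5%)^5 ≈ 1.4356293262.
The maturity value deflated by that factor is the answer in today's purchasing power.

$638,487.20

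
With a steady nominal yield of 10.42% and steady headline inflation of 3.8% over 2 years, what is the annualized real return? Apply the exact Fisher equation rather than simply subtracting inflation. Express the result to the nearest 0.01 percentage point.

With constant rates the annual real return is the same each year: (1+10.42%)/(1+3.8%) − 1 = 0.06378.

6.38%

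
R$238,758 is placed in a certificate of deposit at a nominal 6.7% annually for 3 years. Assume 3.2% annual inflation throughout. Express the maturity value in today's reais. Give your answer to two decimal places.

R$263,883.42

Nominal value at maturity: R$238,758 × (1 + 6.7%)^3 ≈ R$290,035.52.
Price-level factor over 3 years: (1 + 3.2%)^3 = 1.099104768.
The maturity value deflated by that factor is the answer in today's purchasing power.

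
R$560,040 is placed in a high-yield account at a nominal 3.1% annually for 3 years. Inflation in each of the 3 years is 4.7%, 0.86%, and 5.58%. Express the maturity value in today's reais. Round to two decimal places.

Nominal value at maturity: R$560,040 × (1 + 3.1%)^3 ≈ R$613,755.00.
Price-level factor over 3 years: 1.047 × 1.0086 × 1.0558 ≈ 1.1149292344.
Dividing the nominal maturity value by the price-level factor gives the value in today's money.

R$550,487.85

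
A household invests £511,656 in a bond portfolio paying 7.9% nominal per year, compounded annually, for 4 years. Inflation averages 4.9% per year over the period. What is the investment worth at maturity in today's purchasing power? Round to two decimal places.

£572,745.78

Nominal value at maturity: £511,656 × (1 + 7.9%)^4 ≈ £693,527.76.
Price-level factor over 4 years: (1 + 4.9%)^4 ≈ 1.2108823608.
The maturity value deflated by that factor is the answer in today's purchasing power.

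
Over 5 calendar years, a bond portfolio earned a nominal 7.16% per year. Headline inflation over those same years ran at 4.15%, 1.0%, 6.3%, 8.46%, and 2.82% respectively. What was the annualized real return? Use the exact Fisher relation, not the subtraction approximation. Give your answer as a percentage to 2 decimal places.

Cumulative inflation factor: 1.0415 × 1.010 × 1.063 × 1.0846 × 1.0282 ≈ 1.24698.
Nominal growth factor: 1.41307. Real growth factor = 1.41307 / 1.24698 ≈ 1.13319.
Annualized: 1.13319^(1/5) − 1 ≈ 0.02532.

2.53%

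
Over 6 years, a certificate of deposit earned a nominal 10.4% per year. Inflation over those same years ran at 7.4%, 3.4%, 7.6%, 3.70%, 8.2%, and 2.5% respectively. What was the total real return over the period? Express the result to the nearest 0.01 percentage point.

31.75%

Cumulative inflation factor: 1.074 × 1.034 × 1.076 × 1.0370 × 1.082 × 1.025 ≈ 1.37425.
Nominal growth factor: 1.81057. Real growth factor = 1.81057 / 1.37425 ≈ 1.31749.
Total real return ≈ 31.7490%.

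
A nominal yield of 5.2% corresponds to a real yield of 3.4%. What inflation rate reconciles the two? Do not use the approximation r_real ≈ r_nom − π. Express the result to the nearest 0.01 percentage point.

1.74%

From (1+r_nom) = (1+r_real)(1+π), we get 1+π = (1 + 5.2%)/(1 + 3.4%) = 1.052/1.034 ≈ 1.01741.
So π ≈ 1.7408%.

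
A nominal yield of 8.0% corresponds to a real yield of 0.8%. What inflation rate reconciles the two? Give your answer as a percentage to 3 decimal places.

From (1+r_nom) = (1+r_real)(1+π), we get 1+π = (1 + 8.0%)/(1 + 0.8%) = 1.080/1.008 ≈ 1.07143.
So π ≈ 7.1429%.

7.143%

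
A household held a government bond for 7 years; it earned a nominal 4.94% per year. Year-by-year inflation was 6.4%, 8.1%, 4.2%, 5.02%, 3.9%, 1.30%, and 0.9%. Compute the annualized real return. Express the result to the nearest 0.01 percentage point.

Cumulative inflation factor: 1.064 × 1.081 × 1.042 × 1.0502 × 1.039 × 1.0130 × 1.009 ≈ 1.33667.
Nominal growth factor: 1.40148. Real growth factor = 1.40148 / 1.33667 ≈ 1.04849.
Annualized: 1.04849^(1/7) − 1 ≈ 0.00679.

0.68%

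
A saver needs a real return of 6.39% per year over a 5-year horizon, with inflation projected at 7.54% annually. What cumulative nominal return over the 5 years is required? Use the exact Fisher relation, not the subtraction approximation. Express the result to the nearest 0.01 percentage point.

96.04%

Required annual nominal rate: (1+6.39%)(1+7.54%) − 1 = 14.411806%.
Cumulative over 5 years: (1 + 0.14411806)^5 − 1 ≈ 0.96044.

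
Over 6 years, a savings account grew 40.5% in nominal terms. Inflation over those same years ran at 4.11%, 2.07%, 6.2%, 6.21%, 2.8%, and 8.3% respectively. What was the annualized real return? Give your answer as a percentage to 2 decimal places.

0.86%

Cumulative inflation factor: 1.0411 × 1.0207 × 1.062 × 1.0621 × 1.028 × 1.083 ≈ 1.33445.
Nominal growth factor: 1.40500. Real growth factor = 1.40500 / 1.33445 ≈ 1.05287.
Annualized: 1.05287^(1/6) − 1 ≈ 0.00862.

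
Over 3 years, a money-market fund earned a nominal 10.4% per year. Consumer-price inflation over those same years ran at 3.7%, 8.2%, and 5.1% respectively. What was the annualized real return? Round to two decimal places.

4.50%

Cumulative inflation factor: 1.037 × 1.082 × 1.051 ≈ 1.17926.
Nominal growth factor: 1.34557. Real growth factor = 1.34557 / 1.17926 ≈ 1.14103.
Annualized: 1.14103^(1/3) − 1 ≈ 0.04496.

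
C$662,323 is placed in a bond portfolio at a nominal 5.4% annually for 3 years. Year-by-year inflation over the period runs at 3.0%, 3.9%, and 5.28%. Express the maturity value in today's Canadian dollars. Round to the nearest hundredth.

C$688,324.17

Nominal value at maturity: C$662,323 × (1 + 5.4%)^3 ≈ C$775,517.62.
Price-level factor over 3 years: 1.030 × 1.039 × 1.0528 = 1.126674976.
The maturity value deflated by that factor is the answer in today's purchasing power.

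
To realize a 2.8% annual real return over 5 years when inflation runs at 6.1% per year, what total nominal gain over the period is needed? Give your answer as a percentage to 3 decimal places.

54.363%

Required annual nominal rate: (1+2.8%)(1+6.1%) − 1 = 9.0708%.
Cumulative over 5 years: (1 + 0.090708)^5 − 1 ≈ 0.54363.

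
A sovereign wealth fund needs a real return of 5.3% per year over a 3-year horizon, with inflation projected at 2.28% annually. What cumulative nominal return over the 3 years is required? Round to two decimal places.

Required annual nominal rate: (1+5.3%)(1+2.28%) − 1 = 7.70084%.
Cumulative over 3 years: (1 + 0.0770084)^3 − 1 ≈ 0.24927.

24.93%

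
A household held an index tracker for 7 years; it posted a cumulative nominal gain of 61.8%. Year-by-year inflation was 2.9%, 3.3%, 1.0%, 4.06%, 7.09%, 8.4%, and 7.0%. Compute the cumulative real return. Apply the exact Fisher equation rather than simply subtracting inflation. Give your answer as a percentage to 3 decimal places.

16.599%

Cumulative inflation factor: 1.029 × 1.033 × 1.010 × 1.0406 × 1.0709 × 1.084 × 1.070 ≈ 1.38766.
Nominal growth factor: 1.61800. Real growth factor = 1.61800 / 1.38766 ≈ 1.16599.
Total real return ≈ 16.5992%.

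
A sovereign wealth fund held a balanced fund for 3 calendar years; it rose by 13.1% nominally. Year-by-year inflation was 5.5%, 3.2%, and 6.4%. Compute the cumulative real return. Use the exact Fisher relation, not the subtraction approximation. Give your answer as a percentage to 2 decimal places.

-2.37%

Cumulative inflation factor: 1.055 × 1.032 × 1.064 ≈ 1.15844.
Nominal growth factor: 1.13100. Real growth factor = 1.13100 / 1.15844 ≈ 0.97631.
Total real return ≈ -2.3688%.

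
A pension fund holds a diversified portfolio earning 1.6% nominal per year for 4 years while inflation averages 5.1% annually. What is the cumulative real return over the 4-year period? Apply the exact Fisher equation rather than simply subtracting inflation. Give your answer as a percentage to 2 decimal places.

-12.67%

The annual real rate is (1+1.6%)/(1+5.1%) − 1 = -3.3302%.
Compounded over 4 years: (1 + -0.033302)^4 − 1 ≈ -0.12670.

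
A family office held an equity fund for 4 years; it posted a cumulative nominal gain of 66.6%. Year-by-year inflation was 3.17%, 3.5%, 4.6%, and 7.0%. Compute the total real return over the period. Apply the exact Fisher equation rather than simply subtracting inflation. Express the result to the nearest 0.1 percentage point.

39.4%

Cumulative inflation factor: 1.0317 × 1.035 × 1.046 × 1.070 ≈ 1.19511.
Nominal growth factor: 1.66600. Real growth factor = 1.66600 / 1.19511 ≈ 1.39401.
Total real return ≈ 39.4010%.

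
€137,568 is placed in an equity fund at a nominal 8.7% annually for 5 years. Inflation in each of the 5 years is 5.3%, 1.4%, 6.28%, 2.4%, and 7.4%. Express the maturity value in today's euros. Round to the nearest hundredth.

€167,279.62

Nominal value at maturity: €137,568 × (1 + 8.7%)^5 ≈ €208,768.58.
Price-level factor over 5 years: 1.053 × 1.014 × 1.0628 × 1.024 × 1.074 ≈ 1.2480216230.
The maturity value deflated by that factor is the answer in today's purchasing power.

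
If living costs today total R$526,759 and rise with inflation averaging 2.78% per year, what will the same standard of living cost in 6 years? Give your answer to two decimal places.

R$620,960.03

Cumulative price-level factor: (1+2.78%)^6 ≈ 1.1788313584.
Multiplying R$526,759 by the price-level factor gives the future nominal sum.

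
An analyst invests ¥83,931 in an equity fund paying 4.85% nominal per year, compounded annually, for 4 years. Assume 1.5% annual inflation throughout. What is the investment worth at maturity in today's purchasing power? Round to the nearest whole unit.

Nominal value at maturity: ¥83,931 × (1 + 4.85%)^4 ≈ ¥101,437.
Price-level factor over 4 years: (1 + 1.5%)^4 ≈ 1.0613635506.
The maturity value deflated by that factor is the answer in today's purchasing power.

¥95,572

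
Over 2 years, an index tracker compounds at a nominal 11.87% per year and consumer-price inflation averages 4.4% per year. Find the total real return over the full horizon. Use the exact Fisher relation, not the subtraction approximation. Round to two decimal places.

The annual real rate is (1+11.87%)/(1+4.4%) − 1 = 7.1552%.
Compounded over 2 years: (1 + 0.071552)^2 − 1 ≈ 0.14822.

14.82%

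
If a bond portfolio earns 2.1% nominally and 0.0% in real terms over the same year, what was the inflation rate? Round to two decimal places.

2.10%

From (1+r_nom) = (1+r_real)(1+π), we get 1+π = (1 + 2.1%)/(1 + 0.0%) = 1.021/1.000 ≈ 1.02100.
So π ≈ 2.1000%.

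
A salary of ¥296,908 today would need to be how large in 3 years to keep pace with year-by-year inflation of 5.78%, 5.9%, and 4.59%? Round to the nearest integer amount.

Cumulative price-level factor: 1.0578 × 1.059 × 1.0459 ≈ 1.1716278482.
The nominal amount required is ¥296,908 scaled up by that factor.

¥347,866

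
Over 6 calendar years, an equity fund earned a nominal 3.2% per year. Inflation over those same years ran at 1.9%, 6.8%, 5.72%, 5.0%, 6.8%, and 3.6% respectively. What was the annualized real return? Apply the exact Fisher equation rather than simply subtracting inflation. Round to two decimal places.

Cumulative inflation factor: 1.019 × 1.068 × 1.0572 × 1.050 × 1.068 × 1.036 ≈ 1.33667.
Nominal growth factor: 1.20803. Real growth factor = 1.20803 / 1.33667 ≈ 0.90376.
Annualized: 0.90376^(1/6) − 1 ≈ -0.01672.

-1.67%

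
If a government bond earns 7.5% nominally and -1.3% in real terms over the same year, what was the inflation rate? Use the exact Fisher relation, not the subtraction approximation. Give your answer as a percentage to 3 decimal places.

From (1+r_nom) = (1+r_real)(1+π), we get 1+π = (1 + 7.5%)/(1 − 1.3%) = 1.075/0.987 ≈ 1.08916.
So π ≈ 8.9159%.

8.916%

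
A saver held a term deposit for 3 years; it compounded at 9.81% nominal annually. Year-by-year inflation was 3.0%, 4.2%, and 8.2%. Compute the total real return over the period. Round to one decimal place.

Cumulative inflation factor: 1.030 × 1.042 × 1.082 ≈ 1.16127.
Nominal growth factor: 1.32411. Real growth factor = 1.32411 / 1.16127 ≈ 1.14023.
Total real return ≈ 14.0233%.

14.0%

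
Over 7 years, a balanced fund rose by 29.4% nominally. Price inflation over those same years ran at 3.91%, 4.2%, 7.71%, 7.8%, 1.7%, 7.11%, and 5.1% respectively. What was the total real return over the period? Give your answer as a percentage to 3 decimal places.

-10.096%

Cumulative inflation factor: 1.0391 × 1.042 × 1.0771 × 1.078 × 1.017 × 1.0711 × 1.051 ≈ 1.43931.
Nominal growth factor: 1.29400. Real growth factor = 1.29400 / 1.43931 ≈ 0.89904.
Total real return ≈ -10.0956%.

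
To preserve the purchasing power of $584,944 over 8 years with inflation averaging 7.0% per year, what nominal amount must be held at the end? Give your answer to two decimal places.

$1,005,042.70

Cumulative price-level factor: (1+7.0%)^8 ≈ 1.7181861798.
Multiplying $584,944 by the price-level factor gives the future nominal sum.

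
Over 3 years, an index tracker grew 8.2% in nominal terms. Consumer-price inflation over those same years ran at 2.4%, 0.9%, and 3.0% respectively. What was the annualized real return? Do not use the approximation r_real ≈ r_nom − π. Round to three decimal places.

0.554%

Cumulative inflation factor: 1.024 × 1.009 × 1.030 ≈ 1.06421.
Nominal growth factor: 1.08200. Real growth factor = 1.08200 / 1.06421 ≈ 1.01671.
Annualized: 1.01671^(1/3) − 1 ≈ 0.00554.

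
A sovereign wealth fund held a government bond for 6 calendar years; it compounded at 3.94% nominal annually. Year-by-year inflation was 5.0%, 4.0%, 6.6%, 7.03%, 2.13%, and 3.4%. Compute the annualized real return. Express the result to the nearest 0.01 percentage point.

-0.71%

Cumulative inflation factor: 1.050 × 1.040 × 1.066 × 1.0703 × 1.0213 × 1.034 ≈ 1.31571.
Nominal growth factor: 1.26095. Real growth factor = 1.26095 / 1.31571 ≈ 0.95838.
Annualized: 0.95838^(1/6) − 1 ≈ -0.00706.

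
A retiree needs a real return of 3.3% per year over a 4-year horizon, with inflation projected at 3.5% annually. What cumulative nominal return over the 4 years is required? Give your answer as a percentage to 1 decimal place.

30.7%

Required annual nominal rate: (1+3.3%)(1+3.5%) − 1 = 6.9155%.
Cumulative over 4 years: (1 + 0.069155)^4 − 1 ≈ 0.30666.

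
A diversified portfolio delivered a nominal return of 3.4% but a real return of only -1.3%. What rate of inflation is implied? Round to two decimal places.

4.76%

From (1+r_nom) = (1+r_real)(1+π), we get 1+π = (1 + 3.4%)/(1 − 1.3%) = 1.034/0.987 ≈ 1.04762.
So π ≈ 4.7619%.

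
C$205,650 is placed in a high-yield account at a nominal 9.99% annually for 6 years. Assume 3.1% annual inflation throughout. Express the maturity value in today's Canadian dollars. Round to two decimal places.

C$303,176.78

Nominal value at maturity: C$205,650 × (1 + 9.99%)^6 ≈ C$364,122.84.
Price-level factor over 6 years: (1 + 3.1%)^6 ≈ 1.2010248455.
Dividing the nominal maturity value by the price-level factor gives the value in today's money.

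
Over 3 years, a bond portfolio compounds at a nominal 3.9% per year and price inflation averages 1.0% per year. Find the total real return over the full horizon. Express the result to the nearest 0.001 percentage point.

8.864%

The annual real rate is (1+3.9%)/(1+1.0%) − 1 = 2.8713%.
Compounded over 3 years: (1 + 0.028713)^3 − 1 ≈ 0.08864.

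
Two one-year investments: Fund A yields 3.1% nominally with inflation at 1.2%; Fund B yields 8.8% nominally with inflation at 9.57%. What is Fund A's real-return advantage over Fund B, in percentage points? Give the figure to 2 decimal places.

Fund A real return: 1.031/1.012 − 1 = 1.877%.
Fund B real return: 1.088/1.0957 − 1 = -0.703%.
Difference: 1.877 − (-0.703) = 2.580 pp.

2.58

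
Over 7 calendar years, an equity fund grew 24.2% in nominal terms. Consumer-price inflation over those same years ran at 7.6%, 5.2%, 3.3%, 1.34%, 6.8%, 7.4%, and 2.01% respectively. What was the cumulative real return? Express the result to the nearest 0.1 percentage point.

Cumulative inflation factor: 1.076 × 1.052 × 1.033 × 1.0134 × 1.068 × 1.074 × 1.0201 ≈ 1.38652.
Nominal growth factor: 1.24200. Real growth factor = 1.24200 / 1.38652 ≈ 0.89576.
Total real return ≈ -10.4235%.

-10.4%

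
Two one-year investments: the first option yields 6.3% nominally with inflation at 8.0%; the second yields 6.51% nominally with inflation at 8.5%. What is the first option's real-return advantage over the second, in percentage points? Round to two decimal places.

The first option real return: 1.063/1.080 − 1 = -1.574%.
The second real return: 1.0651/1.085 − 1 = -1.834%.
Difference: -1.574 − (-1.834) = 0.260 pp.

0.26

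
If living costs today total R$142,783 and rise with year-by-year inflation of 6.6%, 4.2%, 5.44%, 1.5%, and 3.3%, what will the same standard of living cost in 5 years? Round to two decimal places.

R$175,336.84

Cumulative price-level factor: 1.066 × 1.042 × 1.0544 × 1.015 × 1.033 ≈ 1.2279952437.
The nominal amount required is R$142,783 scaled up by that factor.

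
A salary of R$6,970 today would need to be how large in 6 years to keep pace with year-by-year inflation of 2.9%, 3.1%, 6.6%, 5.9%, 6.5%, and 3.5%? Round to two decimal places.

R$9,201.32

Cumulative price-level factor: 1.029 × 1.031 × 1.066 × 1.059 × 1.065 × 1.035 ≈ 1.3201314040.
Multiplying R$6,970 by the price-level factor gives the future nominal sum.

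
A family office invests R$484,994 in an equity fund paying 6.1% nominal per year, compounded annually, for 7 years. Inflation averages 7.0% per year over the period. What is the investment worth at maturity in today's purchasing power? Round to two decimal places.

R$457,148.83

Nominal value at maturity: R$484,994 × (1 + 6.1%)^7 ≈ R$734,081.12.
Price-level factor over 7 years: (1 + 7.0%)^7 ≈ 1.6057814765.
Dividing the nominal maturity value by the price-level factor gives the value in today's money.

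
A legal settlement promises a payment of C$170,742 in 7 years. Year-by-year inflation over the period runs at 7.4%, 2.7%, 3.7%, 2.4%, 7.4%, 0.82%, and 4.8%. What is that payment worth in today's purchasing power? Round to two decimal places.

Price-level factor over 7 years: 1.074 × 1.027 × 1.037 × 1.024 × 1.074 × 1.0082 × 1.048 ≈ 1.3291245967.
Purchasing power today: C$170,742 divided by that factor.

C$128,462.00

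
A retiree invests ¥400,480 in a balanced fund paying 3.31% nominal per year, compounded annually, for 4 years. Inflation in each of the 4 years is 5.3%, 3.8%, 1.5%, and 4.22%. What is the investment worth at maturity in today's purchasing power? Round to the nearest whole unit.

¥394,555

Nominal value at maturity: ¥400,480 × (1 + 3.31%)^4 ≈ ¥456,195.
Price-level factor over 4 years: 1.053 × 1.038 × 1.015 × 1.0422 ≈ 1.1562262787.
Dividing the nominal maturity value by the price-level factor gives the value in today's money.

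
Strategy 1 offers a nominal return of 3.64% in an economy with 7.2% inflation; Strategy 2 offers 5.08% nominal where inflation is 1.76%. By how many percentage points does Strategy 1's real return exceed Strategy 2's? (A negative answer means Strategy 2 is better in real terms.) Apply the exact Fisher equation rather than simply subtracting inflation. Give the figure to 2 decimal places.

-6.58

Strategy 1 real return: 1.0364/1.072 − 1 = -3.321%.
Strategy 2 real return: 1.0508/1.0176 − 1 = 3.263%.
Difference: -3.321 − 3.263 = -6.584 pp.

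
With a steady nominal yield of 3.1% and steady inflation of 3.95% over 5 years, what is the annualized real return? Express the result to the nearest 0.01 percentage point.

-0.82%

With constant rates the annual real return is the same each year: (1+3.1%)/(1+3.95%) − 1 = -0.00818.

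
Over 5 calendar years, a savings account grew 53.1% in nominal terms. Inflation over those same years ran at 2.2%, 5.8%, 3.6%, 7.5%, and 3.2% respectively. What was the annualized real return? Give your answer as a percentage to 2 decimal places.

4.26%

Cumulative inflation factor: 1.022 × 1.058 × 1.036 × 1.075 × 1.032 ≈ 1.24275.
Nominal growth factor: 1.53100. Real growth factor = 1.53100 / 1.24275 ≈ 1.23194.
Annualized: 1.23194^(1/5) − 1 ≈ 0.04260.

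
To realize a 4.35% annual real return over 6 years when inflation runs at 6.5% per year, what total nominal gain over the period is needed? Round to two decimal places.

88.39%

Required annual nominal rate: (1+4.35%)(1+6.5%) − 1 = 11.13275%.
Cumulative over 6 years: (1 + 0.1113275)^6 − 1 ≈ 0.88388.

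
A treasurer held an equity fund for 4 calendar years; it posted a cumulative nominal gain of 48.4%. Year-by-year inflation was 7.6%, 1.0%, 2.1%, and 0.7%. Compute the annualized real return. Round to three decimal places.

Cumulative inflation factor: 1.076 × 1.010 × 1.021 × 1.007 ≈ 1.11735.
Nominal growth factor: 1.48400. Real growth factor = 1.48400 / 1.11735 ≈ 1.32814.
Annualized: 1.32814^(1/4) − 1 ≈ 0.07352.

7.352%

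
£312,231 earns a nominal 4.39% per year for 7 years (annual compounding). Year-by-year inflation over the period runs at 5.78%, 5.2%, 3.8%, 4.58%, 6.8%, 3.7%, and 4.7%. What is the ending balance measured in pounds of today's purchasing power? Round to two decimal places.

£301,110.79

Nominal value at maturity: £312,231 × (1 + 4.39%)^7 ≈ £421,782.25.
Price-level factor over 7 years: 1.0578 × 1.052 × 1.038 × 1.0458 × 1.068 × 1.037 × 1.047 ≈ 1.4007543643.
The maturity value deflated by that factor is the answer in today's purchasing power.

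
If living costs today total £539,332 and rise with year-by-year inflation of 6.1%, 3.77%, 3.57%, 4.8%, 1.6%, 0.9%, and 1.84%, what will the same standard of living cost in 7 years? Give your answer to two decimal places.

Cumulative price-level factor: 1.061 × 1.0377 × 1.0357 × 1.048 × 1.016 × 1.009 × 1.0184 ≈ 1.2476297566.
Multiplying £539,332 by the price-level factor gives the future nominal sum.

£672,886.65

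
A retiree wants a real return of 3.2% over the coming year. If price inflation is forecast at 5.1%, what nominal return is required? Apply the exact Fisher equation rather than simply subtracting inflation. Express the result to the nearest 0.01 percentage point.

By the Fisher equation, 1 + r_nom = (1 + 3.2%)(1 + 5.1%) = 1.032 × 1.051 = 1.084632.
So r_nom = 8.4632%.

8.46%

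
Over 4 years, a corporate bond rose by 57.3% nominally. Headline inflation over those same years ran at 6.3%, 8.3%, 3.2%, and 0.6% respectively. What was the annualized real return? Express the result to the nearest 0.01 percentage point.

7.11%

Cumulative inflation factor: 1.063 × 1.083 × 1.032 × 1.006 ≈ 1.19520.
Nominal growth factor: 1.57300. Real growth factor = 1.57300 / 1.19520 ≈ 1.31610.
Annualized: 1.31610^(1/4) − 1 ≈ 0.07108.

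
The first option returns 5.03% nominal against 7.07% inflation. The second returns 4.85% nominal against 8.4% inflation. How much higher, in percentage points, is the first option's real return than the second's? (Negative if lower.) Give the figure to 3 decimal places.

1.370

The first option real return: 1.0503/1.0707 − 1 = -1.9053%.
The second real return: 1.0485/1.084 − 1 = -3.2749%.
Difference: -1.9053 − (-3.2749) = 1.3696 pp.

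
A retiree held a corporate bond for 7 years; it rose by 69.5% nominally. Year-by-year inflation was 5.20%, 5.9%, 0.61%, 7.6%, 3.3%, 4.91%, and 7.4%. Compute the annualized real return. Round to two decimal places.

Cumulative inflation factor: 1.0520 × 1.059 × 1.0061 × 1.076 × 1.033 × 1.0491 × 1.074 ≈ 1.40374.
Nominal growth factor: 1.69500. Real growth factor = 1.69500 / 1.40374 ≈ 1.20749.
Annualized: 1.20749^(1/7) − 1 ≈ 0.02730.

2.73%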